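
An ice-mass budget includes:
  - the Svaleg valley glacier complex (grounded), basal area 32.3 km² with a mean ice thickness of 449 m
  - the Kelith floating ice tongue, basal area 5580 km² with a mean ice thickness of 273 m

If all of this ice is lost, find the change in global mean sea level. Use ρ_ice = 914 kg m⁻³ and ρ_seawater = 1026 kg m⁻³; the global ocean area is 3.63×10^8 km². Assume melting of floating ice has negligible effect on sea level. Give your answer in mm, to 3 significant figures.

≈ 0.0356 mm

Svaleg: ice volume = 32.3 km² × 449 m = 14.50 km³; 14.50 × (914/1026) = 12.92 km³ of water.
The Kelith floating ice tongue is floating and already displaces its own weight of water, so its melt adds essentially nothing to sea level.
Total added water ≈ 1.292×10^10 m³ over 3.63×10^14 m² → Δh = 3.56×10^-5 m = 0.0356 mm.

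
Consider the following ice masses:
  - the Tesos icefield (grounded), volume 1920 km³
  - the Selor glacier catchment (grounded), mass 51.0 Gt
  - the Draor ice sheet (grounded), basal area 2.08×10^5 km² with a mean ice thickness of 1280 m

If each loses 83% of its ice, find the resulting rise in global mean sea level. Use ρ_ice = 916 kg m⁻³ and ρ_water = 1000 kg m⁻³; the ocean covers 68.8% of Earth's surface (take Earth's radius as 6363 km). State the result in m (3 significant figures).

Tesos: 0.83 × 1920 km³ × (916/1000) = 1460 km³ of water.
Selor: 0.83 × 51.0 Gt = 4.233×10^13 kg; dividing by ρ_w = 1000 kg m⁻³ gives 4.233×10^10 m³ of water.
Draor: ice volume = 2.08×10^5 km² × 1280 m = 2.662×10^5 km³; 0.83 × 2.662×10^5 × (916/1000) = 2.024×10^5 km³ of water.
Total added water ≈ 2.039×10^14 m³ over 3.50×10^14 m² → Δh = 0.583 m.

≈ 0.583 m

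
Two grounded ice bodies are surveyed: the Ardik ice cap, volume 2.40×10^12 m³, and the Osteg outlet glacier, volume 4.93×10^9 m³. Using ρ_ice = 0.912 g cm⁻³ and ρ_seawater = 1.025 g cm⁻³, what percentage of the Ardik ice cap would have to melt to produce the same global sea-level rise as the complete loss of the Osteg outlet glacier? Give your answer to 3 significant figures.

≈ 0.205 %

Equal sea-level rise means equal mass of meltwater, i.e. equal mass of ice lost.
Ice mass of Osteg: 4.496×10^12 kg; ice mass of Ardik: 2.189×10^15 kg.
Fraction required = 4.496×10^12 / 2.189×10^15 = 2.05×10^-3 → 0.205 %.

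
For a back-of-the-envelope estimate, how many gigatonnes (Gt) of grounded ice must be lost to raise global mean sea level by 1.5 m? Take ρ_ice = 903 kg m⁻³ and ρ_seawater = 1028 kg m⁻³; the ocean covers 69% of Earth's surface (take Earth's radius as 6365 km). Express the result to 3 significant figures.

≈ 5.42×10^5 Gt

Required water volume = Δh × A = 1.5 m × 3.51×10^14 m² = 5.269×10^14 m³.
ρ_w = 1028 kg m⁻³, so the mass of water = 5.269×10^14 m³ × 1028 kg m⁻³ = 5.417×10^17 kg = 5.42×10^5 Gt (and the same mass of ice, by conservation).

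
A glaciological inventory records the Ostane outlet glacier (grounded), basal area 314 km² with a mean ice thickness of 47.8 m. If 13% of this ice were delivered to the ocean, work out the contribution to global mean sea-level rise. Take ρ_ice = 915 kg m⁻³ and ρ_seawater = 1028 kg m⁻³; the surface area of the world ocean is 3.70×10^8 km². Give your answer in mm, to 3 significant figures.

≈ 4.69×10^-3 mm

Ostane: ice volume = 314 km² × 47.8 m = 15.01 km³; 0.13 × 15.01 × (915/1028) = 1.737 km³ of water.
Spread over 3.70×10^14 m² of ocean, Δh = 1.737×10^9 / 3.70×10^14 = 4.69×10^-6 m = 4.69×10^-3 mm.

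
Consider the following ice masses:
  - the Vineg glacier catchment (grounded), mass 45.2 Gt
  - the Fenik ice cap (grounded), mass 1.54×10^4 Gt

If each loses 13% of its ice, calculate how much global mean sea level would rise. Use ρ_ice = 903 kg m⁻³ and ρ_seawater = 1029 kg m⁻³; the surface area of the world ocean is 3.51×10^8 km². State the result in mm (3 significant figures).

Vineg: 0.13 × 45.2 Gt = 5.876×10^12 kg; dividing by ρ_w = 1029 kg m⁻³ gives 5.710×10^9 m³ of water.
Fenik: 0.13 × 1.54×10^4 Gt = 2.002×10^15 kg; dividing by ρ_w = 1029 kg m⁻³ gives 1.946×10^12 m³ of water.
Total added water ≈ 1.951×10^12 m³ over 3.51×10^14 m² → Δh = 5.56×10^-3 m = 5.56 mm.

≈ 5.56 mm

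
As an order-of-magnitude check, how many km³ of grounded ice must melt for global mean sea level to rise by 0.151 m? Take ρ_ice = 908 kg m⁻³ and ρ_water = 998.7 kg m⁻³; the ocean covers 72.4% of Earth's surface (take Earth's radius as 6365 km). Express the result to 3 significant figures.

≈ 6.12×10^4 km³

Required water volume = Δh × A = 0.151 m × 3.69×10^14 m² = 5.566×10^13 m³ = 5.566×10^4 km³.
Ice volume = water volume × ρ_w/ρ_ice = 5.566×10^4 × 998.7/908 = 6.12×10^4 km³.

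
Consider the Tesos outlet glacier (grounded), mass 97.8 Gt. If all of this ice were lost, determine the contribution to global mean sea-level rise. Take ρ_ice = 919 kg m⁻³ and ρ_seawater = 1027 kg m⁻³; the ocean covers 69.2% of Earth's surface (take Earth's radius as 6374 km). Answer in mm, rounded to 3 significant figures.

≈ 0.270 mm

Tesos: 97.8 Gt = 9.780×10^13 kg; dividing by ρ_w = 1027 kg m⁻³ gives 9.523×10^10 m³ of water.
Spread over 3.53×10^14 m² of ocean, Δh = 9.523×10^10 / 3.53×10^14 = 2.70×10^-4 m = 0.270 mm.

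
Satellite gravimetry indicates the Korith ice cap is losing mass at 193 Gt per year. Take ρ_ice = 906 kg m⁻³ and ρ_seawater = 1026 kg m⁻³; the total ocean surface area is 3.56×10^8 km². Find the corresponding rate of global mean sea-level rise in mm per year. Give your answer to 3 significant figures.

≈ 0.528 mm/yr

ρ_w = 1026 kg m⁻³. Annual water volume added = 193 Gt / ρ_w = 1.930×10^14 kg / 1026 kg m⁻³ = 1.881×10^11 m³.
Δh per year = 1.881×10^11 / 3.56×10^14 = 5.28×10^-4 m = 0.528 mm.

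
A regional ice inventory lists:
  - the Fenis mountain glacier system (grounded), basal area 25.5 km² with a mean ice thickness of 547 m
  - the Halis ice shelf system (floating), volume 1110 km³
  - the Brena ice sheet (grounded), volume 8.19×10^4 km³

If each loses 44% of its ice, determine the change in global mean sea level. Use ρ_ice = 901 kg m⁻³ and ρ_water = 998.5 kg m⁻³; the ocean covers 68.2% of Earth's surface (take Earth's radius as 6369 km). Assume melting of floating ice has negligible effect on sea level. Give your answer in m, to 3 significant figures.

≈ 0.0936 m

Fenis: ice volume = 25.5 km² × 547 m = 13.95 km³; 0.44 × 13.95 × (901/998.5) = 5.538 km³ of water.
The Halis ice shelf system is floating and already displaces its own weight of water, so its melt adds essentially nothing to sea level.
Brena: 0.44 × 8.19×10^4 km³ × (901/998.5) = 3.252×10^4 km³ of water.
Total added water ≈ 3.252×10^13 m³ over 3.48×10^14 m² → Δh = 0.0936 m.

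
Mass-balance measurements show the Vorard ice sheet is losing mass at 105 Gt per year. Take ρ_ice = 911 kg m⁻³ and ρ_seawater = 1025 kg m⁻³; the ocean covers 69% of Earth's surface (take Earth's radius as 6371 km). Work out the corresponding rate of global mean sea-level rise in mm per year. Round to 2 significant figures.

ρ_w = 1025 kg m⁻³. Annual water volume added = 105 Gt / ρ_w = 1.050×10^14 kg / 1025 kg m⁻³ = 1.024×10^11 m³.
Δh per year = 1.024×10^11 / 3.52×10^14 = 2.91×10^-4 m = 0.29 mm.

≈ 0.29 mm/yr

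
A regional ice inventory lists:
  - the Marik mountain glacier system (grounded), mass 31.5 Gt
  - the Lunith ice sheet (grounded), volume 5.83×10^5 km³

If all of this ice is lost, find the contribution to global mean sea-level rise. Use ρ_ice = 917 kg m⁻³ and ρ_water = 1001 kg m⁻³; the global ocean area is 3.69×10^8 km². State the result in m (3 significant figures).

Marik: 31.5 Gt = 3.150×10^13 kg; dividing by ρ_w = 1001 kg m⁻³ gives 3.147×10^10 m³ of water.
Lunith: 5.83×10^5 km³ × (917/1001) = 5.341×10^5 km³ of water.
Total added water ≈ 5.341×10^14 m³ over 3.69×10^14 m² → Δh = 1.45 m.

≈ 1.45 m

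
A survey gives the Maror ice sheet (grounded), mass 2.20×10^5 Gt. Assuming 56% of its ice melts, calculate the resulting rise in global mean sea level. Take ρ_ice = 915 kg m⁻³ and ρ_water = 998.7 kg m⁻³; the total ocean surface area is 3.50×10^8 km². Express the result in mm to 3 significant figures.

≈ 352 mm

Maror: 0.56 × 2.20×10^5 Gt = 1.232×10^17 kg; dividing by ρ_w = 998.7 kg m⁻³ gives 1.234×10^14 m³ of water.
Spread over 3.50×10^14 m² of ocean, Δh = 1.234×10^14 / 3.50×10^14 = 0.352 m = 352 mm.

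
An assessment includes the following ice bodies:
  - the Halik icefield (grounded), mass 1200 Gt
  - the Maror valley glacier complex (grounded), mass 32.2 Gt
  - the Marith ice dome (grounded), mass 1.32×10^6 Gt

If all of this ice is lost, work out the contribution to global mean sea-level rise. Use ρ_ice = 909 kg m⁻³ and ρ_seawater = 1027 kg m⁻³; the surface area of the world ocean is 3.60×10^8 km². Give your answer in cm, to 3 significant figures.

≈ 357 cm

Halik: 1200 Gt = 1.200×10^15 kg; dividing by ρ_w = 1027 kg m⁻³ gives 1.168×10^12 m³ of water.
Maror: 32.2 Gt = 3.220×10^13 kg; dividing by ρ_w = 1027 kg m⁻³ gives 3.135×10^10 m³ of water.
Marith: 1.32×10^6 Gt = 1.320×10^18 kg; dividing by ρ_w = 1027 kg m⁻³ gives 1.285×10^15 m³ of water.
Total added water ≈ 1.286×10^15 m³ over 3.60×10^14 m² → Δh = 3.57 m = 357 cm.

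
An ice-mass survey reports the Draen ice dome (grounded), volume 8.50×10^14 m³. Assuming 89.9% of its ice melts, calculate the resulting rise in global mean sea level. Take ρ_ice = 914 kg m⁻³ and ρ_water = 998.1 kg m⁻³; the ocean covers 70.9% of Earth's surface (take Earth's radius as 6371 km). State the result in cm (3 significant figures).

Draen: 0.899 × 8.50×10^14 m³ × (914/998.1) = 6.998×10^14 m³ of water.
Spread over 3.62×10^14 m² of ocean, Δh = 6.998×10^14 / 3.62×10^14 = 1.93 m = 193 cm.

≈ 193 cm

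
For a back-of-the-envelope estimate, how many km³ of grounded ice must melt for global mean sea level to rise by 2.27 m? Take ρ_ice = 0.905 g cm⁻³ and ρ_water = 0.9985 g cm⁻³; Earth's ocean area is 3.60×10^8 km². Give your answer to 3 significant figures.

Required water volume = Δh × A = 2.27 m × 3.60×10^14 m² = 8.172×10^14 m³ = 8.172×10^5 km³.
Ice volume = water volume × ρ_w/ρ_ice = 8.172×10^5 × 998.5/905 = 9.02×10^5 km³.

≈ 9.02×10^5 km³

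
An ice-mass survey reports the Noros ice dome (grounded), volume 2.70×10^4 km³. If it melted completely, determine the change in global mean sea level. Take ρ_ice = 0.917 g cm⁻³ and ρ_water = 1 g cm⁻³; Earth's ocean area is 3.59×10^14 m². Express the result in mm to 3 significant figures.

Noros: 2.70×10^4 km³ × (917/1000) = 2.476×10^4 km³ of water.
Spread over 3.59×10^14 m² of ocean, Δh = 2.476×10^13 / 3.59×10^14 = 0.0690 m = 69.0 mm.

≈ 69.0 mm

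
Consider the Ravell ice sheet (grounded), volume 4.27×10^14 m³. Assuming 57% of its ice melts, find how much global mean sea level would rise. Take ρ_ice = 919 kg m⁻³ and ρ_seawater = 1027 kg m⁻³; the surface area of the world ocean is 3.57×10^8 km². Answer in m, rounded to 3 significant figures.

≈ 0.610 m

Ravell: 0.57 × 4.27×10^14 m³ × (919/1027) = 2.178×10^14 m³ of water.
Spread over 3.57×10^14 m² of ocean, Δh = 2.178×10^14 / 3.57×10^14 = 0.610 m.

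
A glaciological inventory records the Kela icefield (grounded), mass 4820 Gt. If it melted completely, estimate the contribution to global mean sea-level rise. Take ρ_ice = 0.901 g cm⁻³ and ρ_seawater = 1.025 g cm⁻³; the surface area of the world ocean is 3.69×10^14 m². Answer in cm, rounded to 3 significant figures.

≈ 1.27 cm

Kela: 4820 Gt = 4.820×10^15 kg; dividing by ρ_w = 1.025 g cm⁻³ = 1025 kg m⁻³ gives 4.702×10^12 m³ of water.
Spread over 3.69×10^14 m² of ocean, Δh = 4.702×10^12 / 3.69×10^14 = 0.0127 m = 1.27 cm.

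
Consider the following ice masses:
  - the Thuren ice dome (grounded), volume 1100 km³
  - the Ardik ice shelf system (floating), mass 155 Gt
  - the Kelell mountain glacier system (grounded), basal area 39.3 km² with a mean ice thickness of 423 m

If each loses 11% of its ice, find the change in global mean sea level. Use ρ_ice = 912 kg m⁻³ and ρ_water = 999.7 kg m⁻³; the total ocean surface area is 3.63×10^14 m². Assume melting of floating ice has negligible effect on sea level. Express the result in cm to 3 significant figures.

Thuren: 0.11 × 1100 km³ × (912/999.7) = 110.4 km³ of water.
The Ardik ice shelf system is floating and already displaces its own weight of water, so its melt adds essentially nothing to sea level.
Kelell: ice volume = 39.3 km² × 423 m = 16.62 km³; 0.11 × 16.62 × (912/999.7) = 1.668 km³ of water.
Total added water ≈ 1.121×10^11 m³ over 3.63×10^14 m² → Δh = 3.09×10^-4 m = 0.0309 cm.

≈ 0.0309 cm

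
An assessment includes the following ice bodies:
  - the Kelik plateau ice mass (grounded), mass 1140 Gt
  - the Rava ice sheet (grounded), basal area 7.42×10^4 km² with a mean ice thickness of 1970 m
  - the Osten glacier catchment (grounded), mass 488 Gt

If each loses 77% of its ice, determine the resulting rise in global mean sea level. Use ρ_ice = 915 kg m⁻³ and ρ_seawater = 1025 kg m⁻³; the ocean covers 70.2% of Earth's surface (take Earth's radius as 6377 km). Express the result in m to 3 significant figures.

≈ 0.283 m

Kelik: 0.77 × 1140 Gt = 8.778×10^14 kg; dividing by ρ_w = 1025 kg m⁻³ gives 8.564×10^11 m³ of water.
Rava: ice volume = 7.42×10^4 km² × 1970 m = 1.462×10^5 km³; 0.77 × 1.462×10^5 × (915/1025) = 1.005×10^5 km³ of water.
Osten: 0.77 × 488 Gt = 3.758×10^14 kg; dividing by ρ_w = 1025 kg m⁻³ gives 3.666×10^11 m³ of water.
Total added water ≈ 1.017×10^14 m³ over 3.59×10^14 m² → Δh = 0.283 m.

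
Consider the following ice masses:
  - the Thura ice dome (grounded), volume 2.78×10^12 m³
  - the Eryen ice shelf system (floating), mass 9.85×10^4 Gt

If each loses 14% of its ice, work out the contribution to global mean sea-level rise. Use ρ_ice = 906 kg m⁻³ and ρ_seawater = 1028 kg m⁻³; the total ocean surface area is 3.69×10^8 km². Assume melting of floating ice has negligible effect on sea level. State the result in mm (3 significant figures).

Thura: 0.14 × 2.78×10^12 m³ × (906/1028) = 3.430×10^11 m³ of water.
The Eryen ice shelf system is floating and already displaces its own weight of water, so its melt adds essentially nothing to sea level.
Total added water ≈ 3.430×10^11 m³ over 3.69×10^14 m² → Δh = 9.30×10^-4 m = 0.930 mm.

≈ 0.930 mm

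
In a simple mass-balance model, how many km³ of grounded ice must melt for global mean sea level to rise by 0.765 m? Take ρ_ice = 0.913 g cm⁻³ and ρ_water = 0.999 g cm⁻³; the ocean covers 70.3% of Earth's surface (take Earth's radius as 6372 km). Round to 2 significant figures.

≈ 3.0×10^5 km³

Required water volume = Δh × A = 0.765 m × 3.59×10^14 m² = 2.744×10^14 m³ = 2.744×10^5 km³.
Ice volume = water volume × ρ_w/ρ_ice = 2.744×10^5 × 999/913 = 3.0×10^5 km³.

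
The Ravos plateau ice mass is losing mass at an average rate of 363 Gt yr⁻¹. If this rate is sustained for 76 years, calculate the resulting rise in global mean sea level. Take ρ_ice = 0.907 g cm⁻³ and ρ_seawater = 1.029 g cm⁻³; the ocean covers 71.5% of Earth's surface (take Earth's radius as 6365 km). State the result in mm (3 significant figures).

≈ 73.7 mm

Total mass lost = 363 Gt/yr × 76 yr = 2.759×10^4 Gt = 2.759×10^16 kg.
ρ_w = 1.029 g cm⁻³ = 1029 kg m⁻³, so water volume = 2.759×10^16 / 1029 = 2.681×10^13 m³.
Δh = 2.681×10^13 / 3.64×10^14 = 0.0737 m = 73.7 mm.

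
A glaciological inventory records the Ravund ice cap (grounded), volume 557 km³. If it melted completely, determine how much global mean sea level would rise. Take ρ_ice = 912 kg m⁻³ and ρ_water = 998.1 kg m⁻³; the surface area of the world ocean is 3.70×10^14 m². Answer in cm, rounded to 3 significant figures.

Ravund: 557 km³ × (912/998.1) = 509.0 km³ of water.
Spread over 3.70×10^14 m² of ocean, Δh = 5.090×10^11 / 3.70×10^14 = 1.38×10^-3 m = 0.138 cm.

≈ 0.138 cm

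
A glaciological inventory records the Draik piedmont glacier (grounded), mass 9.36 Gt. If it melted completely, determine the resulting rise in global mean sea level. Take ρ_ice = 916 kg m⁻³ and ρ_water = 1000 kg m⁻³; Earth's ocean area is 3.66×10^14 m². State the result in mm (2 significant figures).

Draik: 9.36 Gt = 9.360×10^12 kg; dividing by ρ_w = 1000 kg m⁻³ gives 9.360×10^9 m³ of water.
Spread over 3.66×10^14 m² of ocean, Δh = 9.360×10^9 / 3.66×10^14 = 2.56×10^-5 m = 0.026 mm.

≈ 0.026 mm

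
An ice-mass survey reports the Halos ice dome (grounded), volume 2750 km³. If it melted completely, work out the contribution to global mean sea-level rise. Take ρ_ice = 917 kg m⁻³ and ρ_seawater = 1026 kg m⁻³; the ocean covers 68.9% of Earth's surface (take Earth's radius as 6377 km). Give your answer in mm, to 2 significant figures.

≈ 7.0 mm

Halos: 2750 km³ × (917/1026) = 2458 km³ of water.
Spread over 3.52×10^14 m² of ocean, Δh = 2.458×10^12 / 3.52×10^14 = 6.98×10^-3 m = 7.0 mm.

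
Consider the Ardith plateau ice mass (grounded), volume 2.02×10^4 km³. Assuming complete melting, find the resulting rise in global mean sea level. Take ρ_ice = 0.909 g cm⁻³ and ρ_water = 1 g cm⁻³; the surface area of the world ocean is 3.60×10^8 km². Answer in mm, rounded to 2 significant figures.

Ardith: 2.02×10^4 km³ × (909/1000) = 1.836×10^4 km³ of water.
Spread over 3.60×10^14 m² of ocean, Δh = 1.836×10^13 / 3.60×10^14 = 0.0510 m = 51 mm.

≈ 51 mm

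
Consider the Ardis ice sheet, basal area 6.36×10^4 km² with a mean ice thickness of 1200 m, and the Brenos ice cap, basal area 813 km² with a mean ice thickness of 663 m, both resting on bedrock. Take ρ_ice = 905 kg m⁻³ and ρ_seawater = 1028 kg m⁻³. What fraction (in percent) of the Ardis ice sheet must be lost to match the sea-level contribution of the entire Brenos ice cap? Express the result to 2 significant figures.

≈ 0.71 %

Equal sea-level rise means equal mass of meltwater, i.e. equal mass of ice lost.
Ice mass of Brenos: 4.878×10^14 kg; ice mass of Ardis: 6.907×10^16 kg.
Fraction required = 4.878×10^14 / 6.907×10^16 = 7.06×10^-3 → 0.71 %.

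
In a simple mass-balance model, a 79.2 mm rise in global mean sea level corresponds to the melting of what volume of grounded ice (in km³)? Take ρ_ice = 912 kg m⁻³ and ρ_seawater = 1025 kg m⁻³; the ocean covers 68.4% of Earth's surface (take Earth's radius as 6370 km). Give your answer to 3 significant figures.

Required water volume = Δh × A = 0.0792 m × 3.49×10^14 m² = 2.762×10^13 m³ = 2.762×10^4 km³.
Ice volume = water volume × ρ_w/ρ_ice = 2.762×10^4 × 1025/912 = 3.10×10^4 km³.

≈ 3.10×10^4 km³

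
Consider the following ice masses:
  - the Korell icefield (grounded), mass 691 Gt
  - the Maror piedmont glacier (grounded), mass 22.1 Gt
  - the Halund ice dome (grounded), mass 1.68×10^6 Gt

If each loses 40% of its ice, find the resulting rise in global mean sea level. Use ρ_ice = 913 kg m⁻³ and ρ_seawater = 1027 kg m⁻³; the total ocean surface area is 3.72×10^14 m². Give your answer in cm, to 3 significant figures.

Korell: 0.4 × 691 Gt = 2.764×10^14 kg; dividing by ρ_w = 1027 kg m⁻³ gives 2.691×10^11 m³ of water.
Maror: 0.4 × 22.1 Gt = 8.840×10^12 kg; dividing by ρ_w = 1027 kg m⁻³ gives 8.608×10^9 m³ of water.
Halund: 0.4 × 1.68×10^6 Gt = 6.720×10^17 kg; dividing by ρ_w = 1027 kg m⁻³ gives 6.543×10^14 m³ of water.
Total added water ≈ 6.546×10^14 m³ over 3.72×10^14 m² → Δh = 1.76 m = 176 cm.

≈ 176 cm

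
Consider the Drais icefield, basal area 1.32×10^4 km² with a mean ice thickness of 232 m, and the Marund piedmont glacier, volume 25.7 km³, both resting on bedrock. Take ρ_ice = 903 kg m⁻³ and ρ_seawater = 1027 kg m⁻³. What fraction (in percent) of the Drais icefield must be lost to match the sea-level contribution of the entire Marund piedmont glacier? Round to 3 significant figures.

Equal sea-level rise means equal mass of meltwater, i.e. equal mass of ice lost.
Ice mass of Marund: 2.321×10^13 kg; ice mass of Drais: 2.765×10^15 kg.
Fraction required = 2.321×10^13 / 2.765×10^15 = 8.39×10^-3 → 0.839 %.

≈ 0.839 %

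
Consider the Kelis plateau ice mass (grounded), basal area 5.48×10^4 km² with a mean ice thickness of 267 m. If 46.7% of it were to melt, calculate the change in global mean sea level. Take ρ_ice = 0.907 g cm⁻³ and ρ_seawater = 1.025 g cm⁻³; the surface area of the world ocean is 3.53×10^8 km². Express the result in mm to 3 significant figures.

≈ 17.1 mm

Kelis: ice volume = 5.48×10^4 km² × 267 m = 1.463×10^4 km³; 0.467 × 1.463×10^4 × (907/1025) = 6046 km³ of water.
Spread over 3.53×10^14 m² of ocean, Δh = 6.046×10^12 / 3.53×10^14 = 0.0171 m = 17.1 mm.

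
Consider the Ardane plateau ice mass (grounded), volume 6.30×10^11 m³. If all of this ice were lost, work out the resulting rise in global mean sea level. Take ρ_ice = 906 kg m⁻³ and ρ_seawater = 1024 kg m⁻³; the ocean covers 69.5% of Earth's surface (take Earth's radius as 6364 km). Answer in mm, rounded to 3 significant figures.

≈ 1.58 mm

Ardane: 6.30×10^11 m³ × (906/1024) = 5.574×10^11 m³ of water.
Spread over 3.54×10^14 m² of ocean, Δh = 5.574×10^11 / 3.54×10^14 = 1.58×10^-3 m = 1.58 mm.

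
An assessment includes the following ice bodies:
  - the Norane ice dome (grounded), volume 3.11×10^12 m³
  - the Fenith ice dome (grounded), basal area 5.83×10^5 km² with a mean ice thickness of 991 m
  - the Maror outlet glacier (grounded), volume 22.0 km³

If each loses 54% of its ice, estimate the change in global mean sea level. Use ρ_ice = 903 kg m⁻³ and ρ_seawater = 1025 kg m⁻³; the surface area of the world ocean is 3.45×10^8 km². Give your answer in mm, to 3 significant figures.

≈ 801 mm

Norane: 0.54 × 3.11×10^12 m³ × (903/1025) = 1.480×10^12 m³ of water.
Fenith: ice volume = 5.83×10^5 km² × 991 m = 5.778×10^5 km³; 0.54 × 5.778×10^5 × (903/1025) = 2.749×10^5 km³ of water.
Maror: 0.54 × 22.0 km³ × (903/1025) = 10.47 km³ of water.
Total added water ≈ 2.763×10^14 m³ over 3.45×10^14 m² → Δh = 0.801 m = 801 mm.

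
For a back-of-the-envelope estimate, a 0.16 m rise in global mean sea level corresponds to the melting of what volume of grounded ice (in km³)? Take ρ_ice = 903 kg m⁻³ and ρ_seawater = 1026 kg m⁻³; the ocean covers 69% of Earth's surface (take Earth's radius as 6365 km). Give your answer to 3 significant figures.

Required water volume = Δh × A = 0.16 m × 3.51×10^14 m² = 5.621×10^13 m³ = 5.621×10^4 km³.
Ice volume = water volume × ρ_w/ρ_ice = 5.621×10^4 × 1026/903 = 6.39×10^4 km³.

≈ 6.39×10^4 km³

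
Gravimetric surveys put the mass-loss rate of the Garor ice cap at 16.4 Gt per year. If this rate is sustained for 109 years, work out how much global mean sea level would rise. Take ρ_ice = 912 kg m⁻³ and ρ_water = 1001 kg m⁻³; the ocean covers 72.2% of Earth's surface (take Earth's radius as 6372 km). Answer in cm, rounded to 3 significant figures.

≈ 0.485 cm

Total mass lost = 16.4 Gt/yr × 109 yr = 1788 Gt = 1.788×10^15 kg.
ρ_w = 1001 kg m⁻³, so water volume = 1.788×10^15 / 1001 = 1.786×10^12 m³.
Δh = 1.786×10^12 / 3.68×10^14 = 4.85×10^-3 m = 0.485 cm.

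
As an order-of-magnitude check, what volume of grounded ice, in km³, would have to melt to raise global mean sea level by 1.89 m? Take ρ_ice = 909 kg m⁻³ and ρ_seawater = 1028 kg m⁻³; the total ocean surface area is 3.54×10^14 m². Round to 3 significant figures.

Required water volume = Δh × A = 1.89 m × 3.54×10^14 m² = 6.691×10^14 m³ = 6.691×10^5 km³.
Ice volume = water volume × ρ_w/ρ_ice = 6.691×10^5 × 1028/909 = 7.57×10^5 km³.

≈ 7.57×10^5 km³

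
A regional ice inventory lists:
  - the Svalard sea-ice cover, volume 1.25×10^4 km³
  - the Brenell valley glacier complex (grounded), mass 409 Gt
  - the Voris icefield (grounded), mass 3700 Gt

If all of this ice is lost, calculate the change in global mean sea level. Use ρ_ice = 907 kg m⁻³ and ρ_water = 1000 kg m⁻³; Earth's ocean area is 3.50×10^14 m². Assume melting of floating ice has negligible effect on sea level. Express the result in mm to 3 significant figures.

The Svalard sea-ice cover is floating and already displaces its own weight of water, so its melt adds essentially nothing to sea level.
Brenell: 409 Gt = 4.090×10^14 kg; dividing by ρ_w = 1000 kg m⁻³ gives 4.090×10^11 m³ of water.
Voris: 3700 Gt = 3.700×10^15 kg; dividing by ρ_w = 1000 kg m⁻³ gives 3.700×10^12 m³ of water.
Total added water ≈ 4.109×10^12 m³ over 3.50×10^14 m² → Δh = 0.0117 m = 11.7 mm.

≈ 11.7 mm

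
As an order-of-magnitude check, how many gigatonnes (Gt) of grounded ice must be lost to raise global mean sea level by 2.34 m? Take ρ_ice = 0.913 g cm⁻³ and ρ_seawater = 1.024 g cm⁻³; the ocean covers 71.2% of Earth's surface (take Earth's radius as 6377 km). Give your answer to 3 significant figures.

≈ 8.72×10^5 Gt

Required water volume = Δh × A = 2.34 m × 3.64×10^14 m² = 8.514×10^14 m³.
ρ_w = 1.024 g cm⁻³ = 1024 kg m⁻³, so the mass of water = 8.514×10^14 m³ × 1024 kg m⁻³ = 8.718×10^17 kg = 8.72×10^5 Gt (and the same mass of ice, by conservation).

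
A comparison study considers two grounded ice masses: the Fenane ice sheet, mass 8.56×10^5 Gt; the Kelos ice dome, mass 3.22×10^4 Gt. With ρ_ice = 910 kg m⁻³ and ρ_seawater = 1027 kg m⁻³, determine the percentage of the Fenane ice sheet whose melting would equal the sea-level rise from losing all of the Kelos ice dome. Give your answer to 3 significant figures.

Equal sea-level rise means equal mass of meltwater, i.e. equal mass of ice lost.
Ice mass of Kelos: 3.220×10^16 kg; ice mass of Fenane: 8.560×10^17 kg.
Fraction required = 3.220×10^16 / 8.560×10^17 = 0.0376 → 3.76 %.

≈ 3.76 %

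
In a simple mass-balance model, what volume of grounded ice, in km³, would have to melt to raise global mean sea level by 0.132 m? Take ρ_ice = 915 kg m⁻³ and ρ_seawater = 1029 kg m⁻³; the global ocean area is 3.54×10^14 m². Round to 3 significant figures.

≈ 5.25×10^4 km³

Required water volume = Δh × A = 0.132 m × 3.54×10^14 m² = 4.673×10^13 m³ = 4.673×10^4 km³.
Ice volume = water volume × ρ_w/ρ_ice = 4.673×10^4 × 1029/915 = 5.25×10^4 km³.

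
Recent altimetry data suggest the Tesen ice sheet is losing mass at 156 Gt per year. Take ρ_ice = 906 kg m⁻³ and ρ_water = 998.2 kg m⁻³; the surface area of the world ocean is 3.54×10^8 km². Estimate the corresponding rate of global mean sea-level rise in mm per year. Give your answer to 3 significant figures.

ρ_w = 998.2 kg m⁻³. Annual water volume added = 156 Gt / ρ_w = 1.560×10^14 kg / 998.2 kg m⁻³ = 1.563×10^11 m³.
Δh per year = 1.563×10^11 / 3.54×10^14 = 4.41×10^-4 m = 0.441 mm.

≈ 0.441 mm/yr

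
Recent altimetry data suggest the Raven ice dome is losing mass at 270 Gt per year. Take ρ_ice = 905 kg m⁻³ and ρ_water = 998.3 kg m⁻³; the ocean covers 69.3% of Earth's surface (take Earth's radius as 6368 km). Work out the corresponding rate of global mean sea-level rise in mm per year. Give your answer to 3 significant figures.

≈ 0.766 mm/yr

ρ_w = 998.3 kg m⁻³. Annual water volume added = 270 Gt / ρ_w = 2.700×10^14 kg / 998.3 kg m⁻³ = 2.705×10^11 m³.
Δh per year = 2.705×10^11 / 3.53×10^14 = 7.66×10^-4 m = 0.766 mm.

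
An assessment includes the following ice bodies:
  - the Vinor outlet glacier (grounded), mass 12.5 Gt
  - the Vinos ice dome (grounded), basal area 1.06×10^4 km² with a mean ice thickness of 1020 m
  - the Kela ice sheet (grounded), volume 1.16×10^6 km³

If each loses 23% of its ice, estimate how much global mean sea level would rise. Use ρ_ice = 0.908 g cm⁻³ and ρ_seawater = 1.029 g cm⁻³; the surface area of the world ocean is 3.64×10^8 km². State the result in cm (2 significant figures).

Vinor: 0.23 × 12.5 Gt = 2.875×10^12 kg; dividing by ρ_w = 1.029 g cm⁻³ = 1029 kg m⁻³ gives 2.794×10^9 m³ of water.
Vinos: ice volume = 1.06×10^4 km² × 1020 m = 1.081×10^4 km³; 0.23 × 1.081×10^4 × (908/1029) = 2194 km³ of water.
Kela: 0.23 × 1.16×10^6 km³ × (908/1029) = 2.354×10^5 km³ of water.
Total added water ≈ 2.376×10^14 m³ over 3.64×10^14 m² → Δh = 0.653 m = 65 cm.

≈ 65 cm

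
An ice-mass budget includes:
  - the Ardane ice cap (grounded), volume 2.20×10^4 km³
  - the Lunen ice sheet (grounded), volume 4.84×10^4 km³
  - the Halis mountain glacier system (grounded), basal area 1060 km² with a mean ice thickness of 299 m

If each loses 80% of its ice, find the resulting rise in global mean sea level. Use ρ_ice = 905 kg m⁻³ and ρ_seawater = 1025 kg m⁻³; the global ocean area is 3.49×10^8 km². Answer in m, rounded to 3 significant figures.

Ardane: 0.8 × 2.20×10^4 km³ × (905/1025) = 1.554×10^4 km³ of water.
Lunen: 0.8 × 4.84×10^4 km³ × (905/1025) = 3.419×10^4 km³ of water.
Halis: ice volume = 1060 km² × 299 m = 316.9 km³; 0.8 × 316.9 × (905/1025) = 223.9 km³ of water.
Total added water ≈ 4.995×10^13 m³ over 3.49×10^14 m² → Δh = 0.143 m.

≈ 0.143 m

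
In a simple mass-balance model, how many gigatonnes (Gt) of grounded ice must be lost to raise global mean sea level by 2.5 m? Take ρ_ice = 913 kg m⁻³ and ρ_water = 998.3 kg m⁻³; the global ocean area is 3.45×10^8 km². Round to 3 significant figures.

Required water volume = Δh × A = 2.5 m × 3.45×10^14 m² = 8.625×10^14 m³.
ρ_w = 998.3 kg m⁻³, so the mass of water = 8.625×10^14 m³ × 998.3 kg m⁻³ = 8.610×10^17 kg = 8.61×10^5 Gt (and the same mass of ice, by conservation).

≈ 8.61×10^5 Gt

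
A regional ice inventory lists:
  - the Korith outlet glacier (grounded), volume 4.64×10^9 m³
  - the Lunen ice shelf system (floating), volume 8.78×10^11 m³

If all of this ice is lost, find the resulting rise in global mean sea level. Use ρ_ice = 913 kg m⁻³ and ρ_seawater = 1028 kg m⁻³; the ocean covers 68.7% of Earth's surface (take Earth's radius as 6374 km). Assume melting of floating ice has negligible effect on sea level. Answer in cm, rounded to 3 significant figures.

Korith: 4.64×10^9 m³ × (913/1028) = 4.121×10^9 m³ of water.
The Lunen ice shelf system is floating and already displaces its own weight of water, so its melt adds essentially nothing to sea level.
Total added water ≈ 4.121×10^9 m³ over 3.51×10^14 m² → Δh = 1.17×10^-5 m = 1.17×10^-3 cm.

≈ 1.17×10^-3 cm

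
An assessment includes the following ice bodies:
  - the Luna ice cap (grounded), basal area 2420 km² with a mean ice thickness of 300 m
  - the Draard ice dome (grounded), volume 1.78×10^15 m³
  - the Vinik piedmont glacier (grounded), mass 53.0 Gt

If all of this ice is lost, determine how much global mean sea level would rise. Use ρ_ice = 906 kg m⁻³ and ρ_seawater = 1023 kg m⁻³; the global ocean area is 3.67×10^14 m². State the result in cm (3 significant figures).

Luna: ice volume = 2420 km² × 300 m = 726.0 km³; 726.0 × (906/1023) = 643.0 km³ of water.
Draard: 1.78×10^15 m³ × (906/1023) = 1.576×10^15 m³ of water.
Vinik: 53.0 Gt = 5.300×10^13 kg; dividing by ρ_w = 1023 kg m⁻³ gives 5.181×10^10 m³ of water.
Total added water ≈ 1.577×10^15 m³ over 3.67×10^14 m² → Δh = 4.30 m = 430 cm.

≈ 430 cm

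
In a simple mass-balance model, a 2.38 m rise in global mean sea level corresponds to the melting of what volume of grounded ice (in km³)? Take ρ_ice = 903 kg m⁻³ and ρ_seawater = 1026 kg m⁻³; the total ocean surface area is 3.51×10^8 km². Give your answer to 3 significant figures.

Required water volume = Δh × A = 2.38 m × 3.51×10^14 m² = 8.354×10^14 m³ = 8.354×10^5 km³.
Ice volume = water volume × ρ_w/ρ_ice = 8.354×10^5 × 1026/903 = 9.49×10^5 km³.

≈ 9.49×10^5 km³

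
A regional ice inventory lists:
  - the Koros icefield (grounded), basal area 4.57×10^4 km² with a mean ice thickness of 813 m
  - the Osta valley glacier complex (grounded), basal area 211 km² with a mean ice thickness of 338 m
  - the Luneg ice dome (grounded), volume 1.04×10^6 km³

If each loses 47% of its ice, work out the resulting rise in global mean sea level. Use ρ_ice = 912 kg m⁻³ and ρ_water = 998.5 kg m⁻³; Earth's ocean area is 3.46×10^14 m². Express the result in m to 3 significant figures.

Koros: ice volume = 4.57×10^4 km² × 813 m = 3.715×10^4 km³; 0.47 × 3.715×10^4 × (912/998.5) = 1.595×10^4 km³ of water.
Osta: ice volume = 211 km² × 338 m = 71.32 km³; 0.47 × 71.32 × (912/998.5) = 30.62 km³ of water.
Luneg: 0.47 × 1.04×10^6 km³ × (912/998.5) = 4.465×10^5 km³ of water.
Total added water ≈ 4.624×10^14 m³ over 3.46×10^14 m² → Δh = 1.34 m.

≈ 1.34 m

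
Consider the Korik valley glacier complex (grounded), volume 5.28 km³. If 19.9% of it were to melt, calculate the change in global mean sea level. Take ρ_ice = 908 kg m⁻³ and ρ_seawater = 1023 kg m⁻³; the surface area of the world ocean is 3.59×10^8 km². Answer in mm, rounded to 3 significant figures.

≈ 2.60×10^-3 mm

Korik: 0.199 × 5.28 km³ × (908/1023) = 0.9326 km³ of water.
Spread over 3.59×10^14 m² of ocean, Δh = 9.326×10^8 / 3.59×10^14 = 2.60×10^-6 m = 2.60×10^-3 mm.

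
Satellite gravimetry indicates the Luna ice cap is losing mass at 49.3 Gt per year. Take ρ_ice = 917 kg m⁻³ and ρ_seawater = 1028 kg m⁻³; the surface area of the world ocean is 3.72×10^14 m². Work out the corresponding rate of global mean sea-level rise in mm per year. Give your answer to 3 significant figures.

ρ_w = 1028 kg m⁻³. Annual water volume added = 49.3 Gt / ρ_w = 4.930×10^13 kg / 1028 kg m⁻³ = 4.796×10^10 m³.
Δh per year = 4.796×10^10 / 3.72×10^14 = 1.29×10^-4 m = 0.129 mm.

≈ 0.129 mm/yr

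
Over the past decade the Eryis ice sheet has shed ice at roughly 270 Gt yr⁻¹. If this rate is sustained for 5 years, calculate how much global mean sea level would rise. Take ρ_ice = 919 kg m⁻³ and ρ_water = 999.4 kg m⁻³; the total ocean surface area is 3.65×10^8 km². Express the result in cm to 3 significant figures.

≈ 0.370 cm

Total mass lost = 270 Gt/yr × 5 yr = 1350 Gt = 1.350×10^15 kg.
ρ_w = 999.4 kg m⁻³, so water volume = 1.350×10^15 / 999.4 = 1.351×10^12 m³.
Δh = 1.351×10^12 / 3.65×10^14 = 3.70×10^-3 m = 0.370 cm.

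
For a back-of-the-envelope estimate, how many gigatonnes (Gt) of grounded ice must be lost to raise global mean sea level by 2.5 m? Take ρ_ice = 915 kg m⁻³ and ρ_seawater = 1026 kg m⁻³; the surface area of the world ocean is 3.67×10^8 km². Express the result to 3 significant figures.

Required water volume = Δh × A = 2.5 m × 3.67×10^14 m² = 9.175×10^14 m³.
ρ_w = 1026 kg m⁻³, so the mass of water = 9.175×10^14 m³ × 1026 kg m⁻³ = 9.414×10^17 kg = 9.41×10^5 Gt (and the same mass of ice, by conservation).

≈ 9.41×10^5 Gt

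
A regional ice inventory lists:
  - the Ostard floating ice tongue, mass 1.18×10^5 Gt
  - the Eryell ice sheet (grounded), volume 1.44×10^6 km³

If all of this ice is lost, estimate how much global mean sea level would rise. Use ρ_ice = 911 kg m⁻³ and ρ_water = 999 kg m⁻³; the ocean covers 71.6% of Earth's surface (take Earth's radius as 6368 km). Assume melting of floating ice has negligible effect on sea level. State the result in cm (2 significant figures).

≈ 360 cm

The Ostard floating ice tongue is floating and already displaces its own weight of water, so its melt adds essentially nothing to sea level.
Eryell: 1.44×10^6 km³ × (911/999) = 1.313×10^6 km³ of water.
Total added water ≈ 1.313×10^15 m³ over 3.65×10^14 m² → Δh = 3.60 m = 360 cm.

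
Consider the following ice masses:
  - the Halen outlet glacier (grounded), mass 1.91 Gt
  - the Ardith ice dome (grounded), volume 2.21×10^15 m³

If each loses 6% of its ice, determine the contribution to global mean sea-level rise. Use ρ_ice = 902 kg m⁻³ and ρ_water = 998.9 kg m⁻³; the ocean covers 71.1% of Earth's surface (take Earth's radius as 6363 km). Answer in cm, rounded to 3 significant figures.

≈ 33.1 cm

Halen: 0.06 × 1.91 Gt = 1.146×10^11 kg; dividing by ρ_w = 998.9 kg m⁻³ gives 1.147×10^8 m³ of water.
Ardith: 0.06 × 2.21×10^15 m³ × (902/998.9) = 1.197×10^14 m³ of water.
Total added water ≈ 1.197×10^14 m³ over 3.62×10^14 m² → Δh = 0.331 m = 33.1 cm.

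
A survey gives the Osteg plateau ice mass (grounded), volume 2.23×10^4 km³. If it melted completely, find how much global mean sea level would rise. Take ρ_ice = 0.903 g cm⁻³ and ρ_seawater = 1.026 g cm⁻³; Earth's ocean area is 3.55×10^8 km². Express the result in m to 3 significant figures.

Osteg: 2.23×10^4 km³ × (903/1026) = 1.963×10^4 km³ of water.
Spread over 3.55×10^14 m² of ocean, Δh = 1.963×10^13 / 3.55×10^14 = 0.0553 m.

≈ 0.0553 m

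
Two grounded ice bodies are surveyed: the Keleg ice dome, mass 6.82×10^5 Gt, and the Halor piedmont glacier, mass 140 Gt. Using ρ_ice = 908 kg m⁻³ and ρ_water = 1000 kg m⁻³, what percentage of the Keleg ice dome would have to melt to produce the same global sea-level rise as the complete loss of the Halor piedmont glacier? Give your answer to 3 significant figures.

Equal sea-level rise means equal mass of meltwater, i.e. equal mass of ice lost.
Ice mass of Halor: 1.400×10^14 kg; ice mass of Keleg: 6.820×10^17 kg.
Fraction required = 1.400×10^14 / 6.820×10^17 = 2.05×10^-4 → 0.0205 %.

≈ 0.0205 %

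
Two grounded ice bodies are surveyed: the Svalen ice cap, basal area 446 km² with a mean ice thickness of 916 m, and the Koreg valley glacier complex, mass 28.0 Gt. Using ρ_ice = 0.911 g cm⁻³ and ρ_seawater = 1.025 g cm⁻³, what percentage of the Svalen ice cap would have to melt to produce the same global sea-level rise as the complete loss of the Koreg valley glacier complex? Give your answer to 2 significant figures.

Equal sea-level rise means equal mass of meltwater, i.e. equal mass of ice lost.
Ice mass of Koreg: 2.800×10^13 kg; ice mass of Svalen: 3.722×10^14 kg.
Fraction required = 2.800×10^13 / 3.722×10^14 = 0.0752 → 7.5 %.

≈ 7.5 %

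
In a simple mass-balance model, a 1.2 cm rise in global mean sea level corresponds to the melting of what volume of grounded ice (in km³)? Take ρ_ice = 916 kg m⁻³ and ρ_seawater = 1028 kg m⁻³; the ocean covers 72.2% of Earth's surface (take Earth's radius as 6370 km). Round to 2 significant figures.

≈ 5000 km³

Required water volume = Δh × A = 0.012 m × 3.68×10^14 m² = 4.418×10^12 m³ = 4418 km³.
Ice volume = water volume × ρ_w/ρ_ice = 4418 × 1028/916 = 5000 km³.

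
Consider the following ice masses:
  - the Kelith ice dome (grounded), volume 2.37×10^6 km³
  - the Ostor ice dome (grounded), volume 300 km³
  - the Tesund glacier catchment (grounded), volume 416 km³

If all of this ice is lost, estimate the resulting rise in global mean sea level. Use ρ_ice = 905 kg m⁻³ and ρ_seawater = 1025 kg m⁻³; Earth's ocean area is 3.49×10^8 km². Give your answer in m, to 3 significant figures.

Kelith: 2.37×10^6 km³ × (905/1025) = 2.093×10^6 km³ of water.
Ostor: 300 km³ × (905/1025) = 264.9 km³ of water.
Tesund: 416 km³ × (905/1025) = 367.3 km³ of water.
Total added water ≈ 2.093×10^15 m³ over 3.49×10^14 m² → Δh = 6.00 m.

≈ 6.00 m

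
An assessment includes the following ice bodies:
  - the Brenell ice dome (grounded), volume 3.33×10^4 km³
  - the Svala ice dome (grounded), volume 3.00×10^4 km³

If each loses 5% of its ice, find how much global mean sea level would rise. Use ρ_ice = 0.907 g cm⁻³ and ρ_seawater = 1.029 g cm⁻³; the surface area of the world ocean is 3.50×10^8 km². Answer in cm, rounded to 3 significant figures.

Brenell: 0.05 × 3.33×10^4 km³ × (907/1029) = 1468 km³ of water.
Svala: 0.05 × 3.00×10^4 km³ × (907/1029) = 1322 km³ of water.
Total added water ≈ 2.790×10^12 m³ over 3.50×10^14 m² → Δh = 7.97×10^-3 m = 0.797 cm.

≈ 0.797 cm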